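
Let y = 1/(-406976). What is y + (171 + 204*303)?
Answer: 25225593407/406976 ≈ 61983.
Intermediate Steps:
y = -1/406976 ≈ -2.4571e-6
y + (171 + 204*303) = -1/406976 + (171 + 204*303) = -1/406976 + (171 + 61812) = -1/406976 + 61983 = 25225593407/406976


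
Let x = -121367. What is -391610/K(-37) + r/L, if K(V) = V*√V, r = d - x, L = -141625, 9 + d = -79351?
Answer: -42007/141625 - 391610*I*√37/1369 ≈ -0.29661 - 1740.0*I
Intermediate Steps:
d = -79360 (d = -9 - 79351 = -79360)
r = 42007 (r = -79360 - 1*(-121367) = -79360 + 121367 = 42007)
K(V) = V^(3/2)
-391610/K(-37) + r/L = -391610*I*√37/1369 + 42007/(-141625) = -391610*I*√37/1369 + 42007*(-1/141625) = -391610*I*√37/1369 - 42007/141625 = -42007/141625 - 391610*I*√37/1369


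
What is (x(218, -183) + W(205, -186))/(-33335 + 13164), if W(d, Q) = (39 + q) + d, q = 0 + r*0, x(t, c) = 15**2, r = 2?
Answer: -469/20171 ≈ -0.023251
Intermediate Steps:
x(t, c) = 225
q = 0 (q = 0 + 2*0 = 0 + 0 = 0)
W(d, Q) = 39 + d (W(d, Q) = (39 + 0) + d = 39 + d)
(x(218, -183) + W(205, -186))/(-33335 + 13164) = (225 + (39 + 205))/(-33335 + 13164) = (225 + 244)/(-20171) = 469*(-1/20171) = -469/20171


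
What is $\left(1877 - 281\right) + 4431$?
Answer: $6027$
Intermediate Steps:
$\left(1877 - 281\right) + 4431 = 1596 + 4431 = 6027$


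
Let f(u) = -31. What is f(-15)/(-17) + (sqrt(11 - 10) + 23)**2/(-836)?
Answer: 4031/3553 ≈ 1.1345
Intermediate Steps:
f(-15)/(-17) + (sqrt(11 - 10) + 23)**2/(-836) = -31/(-17) + (sqrt(11 - 10) + 23)**2/(-836) = -31*(-1/17) + (sqrt(1) + 23)**2*(-1/836) = 31/17 + (1 + 23)**2*(-1/836) = 31/17 + 24**2*(-1/836) = 31/17 + 576*(-1/836) = 31/17 - 144/209 = 4031/3553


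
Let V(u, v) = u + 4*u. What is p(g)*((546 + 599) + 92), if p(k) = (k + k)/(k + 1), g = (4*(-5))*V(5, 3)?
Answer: 1237000/499 ≈ 2479.0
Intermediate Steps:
V(u, v) = 5*u
g = -500 (g = (4*(-5))*(5*5) = -20*25 = -500)
p(k) = 2*k/(1 + k) (p(k) = (2*k)/(1 + k) = 2*k/(1 + k))
p(g)*((546 + 599) + 92) = (2*(-500)/(1 - 500))*((546 + 599) + 92) = (2*(-500)/(-499))*(1145 + 92) = (2*(-500)*(-1/499))*1237 = (1000/499)*1237 = 1237000/499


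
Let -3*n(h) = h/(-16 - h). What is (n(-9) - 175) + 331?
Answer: 1089/7 ≈ 155.57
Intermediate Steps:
n(h) = -h/(3*(-16 - h))
(n(-9) - 175) + 331 = ((1/3)*(-9)/(16 - 9) - 175) + 331 = ((1/3)*(-9)/7 - 175) + 331 = ((1/3)*(-9)*(1/7) - 175) + 331 = (-3/7 - 175) + 331 = -1228/7 + 331 = 1089/7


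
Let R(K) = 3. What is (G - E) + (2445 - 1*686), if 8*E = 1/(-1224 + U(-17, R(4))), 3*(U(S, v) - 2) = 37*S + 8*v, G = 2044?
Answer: 129940907/34168 ≈ 3803.0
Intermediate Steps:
U(S, v) = 2 + 8*v/3 + 37*S/3 (U(S, v) = 2 + (37*S + 8*v)/3 = 2 + (8*v + 37*S)/3 = 2 + (8*v/3 + 37*S/3) = 2 + 8*v/3 + 37*S/3)
E = -3/34168 (E = 1/(8*(-1224 + (2 + (8/3)*3 + (37/3)*(-17)))) = 1/(8*(-1224 + (2 + 8 - 629/3))) = 1/(8*(-1224 - 599/3)) = 1/(8*(-4271/3)) = (⅛)*(-3/4271) = -3/34168 ≈ -8.7801e-5)
(G - E) + (2445 - 1*686) = (2044 - 1*(-3/34168)) + (2445 - 1*686) = (2044 + 3/34168) + (2445 - 686) = 69839395/34168 + 1759 = 129940907/34168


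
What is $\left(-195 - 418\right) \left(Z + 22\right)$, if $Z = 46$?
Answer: $-41684$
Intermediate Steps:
$\left(-195 - 418\right) \left(Z + 22\right) = \left(-195 - 418\right) \left(46 + 22\right) = \left(-613\right) 68 = -41684$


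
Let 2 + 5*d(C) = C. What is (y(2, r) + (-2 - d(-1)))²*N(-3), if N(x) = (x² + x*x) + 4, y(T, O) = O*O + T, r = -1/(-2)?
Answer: 3179/200 ≈ 15.895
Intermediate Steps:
d(C) = -⅖ + C/5
r = ½ (r = -1*(-½) = ½ ≈ 0.50000)
y(T, O) = T + O² (y(T, O) = O² + T = T + O²)
N(x) = 4 + 2*x² (N(x) = (x² + x²) + 4 = 2*x² + 4 = 4 + 2*x²)
(y(2, r) + (-2 - d(-1)))²*N(-3) = ((2 + (½)²) + (-2 - (-⅖ + (⅕)*(-1))))²*(4 + 2*(-3)²) = ((2 + ¼) + (-2 - (-⅖ - ⅕)))²*(4 + 2*9) = (9/4 + (-2 - 1*(-⅗)))²*(4 + 18) = (9/4 + (-2 + ⅗))²*22 = (9/4 - 7/5)²*22 = (17/20)²*22 = (289/400)*22 = 3179/200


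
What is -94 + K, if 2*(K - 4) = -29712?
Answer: -14946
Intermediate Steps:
K = -14852 (K = 4 + (½)*(-29712) = 4 - 14856 = -14852)
-94 + K = -94 - 14852 = -14946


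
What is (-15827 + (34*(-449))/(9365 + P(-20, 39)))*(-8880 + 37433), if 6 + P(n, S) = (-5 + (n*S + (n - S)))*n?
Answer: -11858058587207/26239 ≈ -4.5192e+8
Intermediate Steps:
P(n, S) = -6 + n*(-5 + n - S + S*n) (P(n, S) = -6 + (-5 + (n*S + (n - S)))*n = -6 + (-5 + (S*n + (n - S)))*n = -6 + (-5 + (n - S + S*n))*n = -6 + (-5 + n - S + S*n)*n = -6 + n*(-5 + n - S + S*n))
(-15827 + (34*(-449))/(9365 + P(-20, 39)))*(-8880 + 37433) = (-15827 + (34*(-449))/(9365 + (-6 + (-20)² - 5*(-20) + 39*(-20)² - 1*39*(-20))))*(-8880 + 37433) = (-15827 - 15266/(9365 + (-6 + 400 + 100 + 39*400 + 780)))*28553 = (-15827 - 15266/(9365 + (-6 + 400 + 100 + 15600 + 780)))*28553 = (-15827 - 15266/(9365 + 16874))*28553 = (-15827 - 15266/26239)*28553 = -415299919/26239*28553 = -11858058587207/26239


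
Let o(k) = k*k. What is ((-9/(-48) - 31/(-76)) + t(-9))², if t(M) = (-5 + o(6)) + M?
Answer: 47183161/92416 ≈ 510.55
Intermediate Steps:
o(k) = k²
t(M) = 31 + M (t(M) = (-5 + 6²) + M = (-5 + 36) + M = 31 + M)
((-9/(-48) - 31/(-76)) + t(-9))² = ((-9/(-48) - 31/(-76)) + (31 - 9))² = ((-9*(-1/48) - 31*(-1/76)) + 22)² = ((3/16 + 31/76) + 22)² = (181/304 + 22)² = (6869/304)² = 47183161/92416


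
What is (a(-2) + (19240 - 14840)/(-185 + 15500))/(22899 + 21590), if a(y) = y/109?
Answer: 5282/873729939 ≈ 6.0453e-6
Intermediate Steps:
a(y) = y/109 (a(y) = y*(1/109) = y/109)
(a(-2) + (19240 - 14840)/(-185 + 15500))/(22899 + 21590) = ((1/109)*(-2) + (19240 - 14840)/(-185 + 15500))/(22899 + 21590) = (-2/109 + 4400/15315)/44489 = (-2/109 + 4400*(1/15315))*(1/44489) = (-2/109 + 880/3063)*(1/44489) = (89794/333867)*(1/44489) = 5282/873729939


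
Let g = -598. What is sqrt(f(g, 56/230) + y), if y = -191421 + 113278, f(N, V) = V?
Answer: I*sqrt(1033437955)/115 ≈ 279.54*I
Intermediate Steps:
y = -78143
sqrt(f(g, 56/230) + y) = sqrt(56/230 - 78143) = sqrt(56*(1/230) - 78143) = sqrt(28/115 - 78143) = sqrt(-8986417/115) = I*sqrt(1033437955)/115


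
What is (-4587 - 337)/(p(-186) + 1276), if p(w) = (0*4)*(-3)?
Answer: -1231/319 ≈ -3.8589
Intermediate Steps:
p(w) = 0 (p(w) = 0*(-3) = 0)
(-4587 - 337)/(p(-186) + 1276) = (-4587 - 337)/(0 + 1276) = -4924/1276 = -4924*1/1276 = -1231/319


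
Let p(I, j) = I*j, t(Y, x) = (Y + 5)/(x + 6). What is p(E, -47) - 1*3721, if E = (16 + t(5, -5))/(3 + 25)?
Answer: -52705/14 ≈ -3764.6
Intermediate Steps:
t(Y, x) = (5 + Y)/(6 + x)
E = 13/14 (E = (16 + (5 + 5)/(6 - 5))/(3 + 25) = (16 + 10/1)/28 = (16 + 1*10)*(1/28) = (16 + 10)*(1/28) = 26*(1/28) = 13/14 ≈ 0.92857)
p(E, -47) - 1*3721 = (13/14)*(-47) - 1*3721 = -611/14 - 3721 = -52705/14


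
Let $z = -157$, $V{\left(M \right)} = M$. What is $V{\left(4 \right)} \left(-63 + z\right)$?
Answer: $-880$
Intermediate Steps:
$V{\left(4 \right)} \left(-63 + z\right) = 4 \left(-63 - 157\right) = 4 \left(-220\right) = -880$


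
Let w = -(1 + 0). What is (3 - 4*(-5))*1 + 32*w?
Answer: -9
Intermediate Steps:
w = -1 (w = -1*1 = -1)
(3 - 4*(-5))*1 + 32*w = (3 - 4*(-5))*1 + 32*(-1) = (3 + 20)*1 - 32 = 23*1 - 32 = 23 - 32 = -9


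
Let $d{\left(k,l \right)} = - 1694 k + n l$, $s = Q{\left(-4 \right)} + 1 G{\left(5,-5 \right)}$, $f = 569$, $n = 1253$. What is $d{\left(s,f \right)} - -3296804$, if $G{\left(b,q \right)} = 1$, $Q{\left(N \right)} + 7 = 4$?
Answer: $4013149$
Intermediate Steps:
$Q{\left(N \right)} = -3$ ($Q{\left(N \right)} = -7 + 4 = -3$)
$s = -2$ ($s = -3 + 1 \cdot 1 = -3 + 1 = -2$)
$d{\left(k,l \right)} = - 1694 k + 1253 l$
$d{\left(s,f \right)} - -3296804 = \left(\left(-1694\right) \left(-2\right) + 1253 \cdot 569\right) - -3296804 = \left(3388 + 712957\right) + 3296804 = 716345 + 3296804 = 4013149$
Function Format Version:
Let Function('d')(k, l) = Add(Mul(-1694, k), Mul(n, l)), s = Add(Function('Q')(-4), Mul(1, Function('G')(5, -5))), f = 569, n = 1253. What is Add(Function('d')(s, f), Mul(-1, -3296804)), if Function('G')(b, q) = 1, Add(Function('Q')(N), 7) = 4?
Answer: 4013149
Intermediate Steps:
Function('Q')(N) = -3 (Function('Q')(N) = Add(-7, 4) = -3)
s = -2 (s = Add(-3, Mul(1, 1)) = Add(-3, 1) = -2)
Function('d')(k, l) = Add(Mul(-1694, k), Mul(1253, l))
Add(Function('d')(s, f), Mul(-1, -3296804)) = Add(Add(Mul(-1694, -2), Mul(1253, 569)), Mul(-1, -3296804)) = Add(Add(3388, 712957), 3296804) = Add(716345, 3296804) = 4013149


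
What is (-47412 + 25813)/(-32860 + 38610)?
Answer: -21599/5750 ≈ -3.7563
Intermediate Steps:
(-47412 + 25813)/(-32860 + 38610) = -21599/5750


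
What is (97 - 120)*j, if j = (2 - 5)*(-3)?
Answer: -207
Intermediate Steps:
j = 9 (j = -3*(-3) = 9)
(97 - 120)*j = (97 - 120)*9 = -23*9 = -207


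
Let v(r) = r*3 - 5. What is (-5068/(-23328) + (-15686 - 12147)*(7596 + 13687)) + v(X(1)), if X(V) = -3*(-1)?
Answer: -3454700293253/5832 ≈ -5.9237e+8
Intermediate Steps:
X(V) = 3
v(r) = -5 + 3*r (v(r) = 3*r - 5 = -5 + 3*r)
(-5068/(-23328) + (-15686 - 12147)*(7596 + 13687)) + v(X(1)) = (-5068/(-23328) + (-15686 - 12147)*(7596 + 13687)) + (-5 + 3*3) = (-5068*(-1/23328) - 27833*21283) + (-5 + 9) = (1267/5832 - 592369739) + 4 = -3454700316581/5832 + 4 = -3454700293253/5832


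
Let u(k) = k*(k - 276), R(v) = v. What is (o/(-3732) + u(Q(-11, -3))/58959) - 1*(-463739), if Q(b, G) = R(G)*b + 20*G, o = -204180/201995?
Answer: 38169138251568775/82307347039 ≈ 4.6374e+5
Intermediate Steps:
o = -40836/40399 (o = -204180*1/201995 = -40836/40399 ≈ -1.0108)
Q(b, G) = 20*G + G*b (Q(b, G) = G*b + 20*G = 20*G + G*b)
u(k) = k*(-276 + k)
(o/(-3732) + u(Q(-11, -3))/58959) - 1*(-463739) = (-40836/40399/(-3732) + ((-3*(20 - 11))*(-276 - 3*(20 - 11)))/58959) - 1*(-463739) = (-40836/40399*(-1/3732) + ((-3*9)*(-276 - 3*9))*(1/58959)) + 463739 = (3403/12564089 - 27*(-276 - 27)*(1/58959)) + 463739 = (3403/12564089 - 27*(-303)*(1/58959)) + 463739 = (3403/12564089 + 8181*(1/58959)) + 463739 = (3403/12564089 + 909/6551) + 463739 = 11443049954/82307347039 + 463739 = 38169138251568775/82307347039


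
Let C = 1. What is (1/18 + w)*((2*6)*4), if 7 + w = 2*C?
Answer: -712/3 ≈ -237.33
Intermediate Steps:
w = -5 (w = -7 + 2*1 = -7 + 2 = -5)
(1/18 + w)*((2*6)*4) = (1/18 - 5)*((2*6)*4) = (1/18 - 5)*(12*4) = -89/18*48 = -712/3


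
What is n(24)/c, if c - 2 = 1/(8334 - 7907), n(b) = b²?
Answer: 27328/95 ≈ 287.66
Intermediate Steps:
c = 855/427 (c = 2 + 1/(8334 - 7907) = 2 + 1/427 = 855/427 ≈ 2.0023)
n(24)/c = 24²/(855/427) = 576*(427/855) = 27328/95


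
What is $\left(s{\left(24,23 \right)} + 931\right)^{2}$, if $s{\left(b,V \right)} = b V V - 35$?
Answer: $184742464$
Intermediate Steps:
$s{\left(b,V \right)} = -35 + b V^{2}$ ($s{\left(b,V \right)} = V b V - 35 = b V^{2} - 35 = -35 + b V^{2}$)
$\left(s{\left(24,23 \right)} + 931\right)^{2} = \left(\left(-35 + 24 \cdot 23^{2}\right) + 931\right)^{2} = \left(\left(-35 + 24 \cdot 529\right) + 931\right)^{2} = \left(\left(-35 + 12696\right) + 931\right)^{2} = \left(12661 + 931\right)^{2} = 13592^{2} = 184742464$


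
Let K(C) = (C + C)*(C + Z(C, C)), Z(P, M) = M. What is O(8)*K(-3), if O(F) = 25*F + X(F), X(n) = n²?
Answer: 9504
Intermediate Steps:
K(C) = 4*C² (K(C) = (C + C)*(C + C) = (2*C)*(2*C) = 4*C²)
O(F) = F² + 25*F (O(F) = 25*F + F² = F² + 25*F)
O(8)*K(-3) = (8*(25 + 8))*(4*(-3)²) = (8*33)*(4*9) = 264*36 = 9504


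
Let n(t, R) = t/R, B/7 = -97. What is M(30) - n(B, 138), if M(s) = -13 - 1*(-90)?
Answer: 11305/138 ≈ 81.920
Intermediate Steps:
B = -679 (B = 7*(-97) = -679)
M(s) = 77 (M(s) = -13 + 90 = 77)
M(30) - n(B, 138) = 77 - (-679)/138 = 77 - 1*(-679/138) = 77 + 679/138 = 11305/138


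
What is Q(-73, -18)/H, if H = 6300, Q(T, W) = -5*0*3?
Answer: 0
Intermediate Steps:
Q(T, W) = 0 (Q(T, W) = 0*3 = 0)
Q(-73, -18)/H = 0/6300 = 0*(1/6300) = 0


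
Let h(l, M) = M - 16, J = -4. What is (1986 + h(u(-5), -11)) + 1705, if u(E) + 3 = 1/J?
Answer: 3664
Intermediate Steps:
u(E) = -13/4 (u(E) = -3 + 1/(-4) = -3 - 1/4 = -13/4)
h(l, M) = -16 + M
(1986 + h(u(-5), -11)) + 1705 = (1986 + (-16 - 11)) + 1705 = (1986 - 27) + 1705 = 1959 + 1705 = 3664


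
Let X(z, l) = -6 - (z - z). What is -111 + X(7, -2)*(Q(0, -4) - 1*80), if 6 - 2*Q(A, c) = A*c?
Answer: 351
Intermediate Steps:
Q(A, c) = 3 - A*c/2
X(z, l) = -6 (X(z, l) = -6 - 1*0 = -6 + 0 = -6)
-111 + X(7, -2)*(Q(0, -4) - 1*80) = -111 - 6*((3 - ½*0*(-4)) - 1*80) = -111 - 6*((3 + 0) - 80) = -111 - 6*(3 - 80) = -111 - 6*(-77) = -111 + 462 = 351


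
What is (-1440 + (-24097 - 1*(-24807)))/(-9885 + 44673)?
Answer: -365/17394 ≈ -0.020984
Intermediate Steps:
(-1440 + (-24097 - 1*(-24807)))/(-9885 + 44673) = (-1440 + (-24097 + 24807))/34788 = (-1440 + 710)*(1/34788) = -730*1/34788 = -365/17394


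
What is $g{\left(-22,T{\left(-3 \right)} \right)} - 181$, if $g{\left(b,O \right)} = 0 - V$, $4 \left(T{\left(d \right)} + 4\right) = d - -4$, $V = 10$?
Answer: $-191$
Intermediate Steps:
$T{\left(d \right)} = -3 + \frac{d}{4}$ ($T{\left(d \right)} = -4 + \frac{d - -4}{4} = -4 + \frac{d + 4}{4} = -4 + \frac{4 + d}{4} = -4 + \left(1 + \frac{d}{4}\right) = -3 + \frac{d}{4}$)
$g{\left(b,O \right)} = -10$ ($g{\left(b,O \right)} = 0 - 10 = -10$)
$g{\left(-22,T{\left(-3 \right)} \right)} - 181 = -10 - 181 = -191$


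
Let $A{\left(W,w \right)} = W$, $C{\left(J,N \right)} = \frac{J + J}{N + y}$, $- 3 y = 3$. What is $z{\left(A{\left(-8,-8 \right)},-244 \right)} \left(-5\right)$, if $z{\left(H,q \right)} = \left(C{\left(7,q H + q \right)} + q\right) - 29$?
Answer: $\frac{2329985}{1707} \approx 1365.0$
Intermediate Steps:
$y = -1$ ($y = \left(- \frac{1}{3}\right) 3 = -1$)
$C{\left(J,N \right)} = \frac{2 J}{-1 + N}$ ($C{\left(J,N \right)} = \frac{J + J}{N - 1} = \frac{2 J}{-1 + N}$)
$z{\left(H,q \right)} = -29 + q + \frac{14}{-1 + q + H q}$ ($z{\left(H,q \right)} = \left(2 \cdot 7 \frac{1}{-1 + \left(q H + q\right)} + q\right) - 29 = \left(2 \cdot 7 \frac{1}{-1 + \left(H q + q\right)} + q\right) - 29 = \left(2 \cdot 7 \frac{1}{-1 + \left(q + H q\right)} + q\right) - 29 = \left(2 \cdot 7 \frac{1}{-1 + q + H q} + q\right) - 29 = \left(\frac{14}{-1 + q + H q} + q\right) - 29 = \left(q + \frac{14}{-1 + q + H q}\right) - 29 = -29 + q + \frac{14}{-1 + q + H q}$)
$z{\left(A{\left(-8,-8 \right)},-244 \right)} \left(-5\right) = \frac{14 + \left(-1 - 244 \left(1 - 8\right)\right) \left(-29 - 244\right)}{-1 - 244 \left(1 - 8\right)} \left(-5\right) = \frac{14 + \left(-1 - -1708\right) \left(-273\right)}{-1 - -1708} \left(-5\right) = \frac{14 + \left(-1 + 1708\right) \left(-273\right)}{-1 + 1708} \left(-5\right) = \frac{14 + 1707 \left(-273\right)}{1707} \left(-5\right) = \frac{14 - 466011}{1707} \left(-5\right) = \frac{1}{1707} \left(-465997\right) \left(-5\right) = \left(- \frac{465997}{1707}\right) \left(-5\right) = \frac{2329985}{1707}$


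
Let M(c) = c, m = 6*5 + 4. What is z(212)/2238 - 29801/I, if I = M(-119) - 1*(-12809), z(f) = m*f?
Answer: 4129147/4733370 ≈ 0.87235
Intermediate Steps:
m = 34 (m = 30 + 4 = 34)
z(f) = 34*f
I = 12690 (I = -119 - 1*(-12809) = -119 + 12809 = 12690)
z(212)/2238 - 29801/I = (34*212)/2238 - 29801/12690 = 7208*(1/2238) - 29801*1/12690 = 3604/1119 - 29801/12690 = 4129147/4733370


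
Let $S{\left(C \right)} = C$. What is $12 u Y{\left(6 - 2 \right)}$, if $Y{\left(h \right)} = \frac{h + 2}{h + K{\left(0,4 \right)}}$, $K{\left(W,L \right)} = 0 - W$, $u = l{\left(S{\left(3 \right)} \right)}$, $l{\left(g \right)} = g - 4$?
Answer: $-18$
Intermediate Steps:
$l{\left(g \right)} = -4 + g$
$u = -1$ ($u = -4 + 3 = -1$)
$K{\left(W,L \right)} = - W$
$Y{\left(h \right)} = \frac{2 + h}{h}$ ($Y{\left(h \right)} = \frac{h + 2}{h - 0} = \frac{2 + h}{h + 0} = \frac{2 + h}{h}$)
$12 u Y{\left(6 - 2 \right)} = 12 \left(-1\right) \frac{2 + \left(6 - 2\right)}{6 - 2} = - 12 \frac{2 + \left(6 - 2\right)}{6 - 2} = - 12 \frac{2 + 4}{4} = - 12 \cdot \frac{1}{4} \cdot 6 = \left(-12\right) \frac{3}{2} = -18$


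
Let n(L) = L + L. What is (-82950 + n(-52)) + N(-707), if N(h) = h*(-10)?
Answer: -75984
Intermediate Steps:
n(L) = 2*L
N(h) = -10*h
(-82950 + n(-52)) + N(-707) = (-82950 + 2*(-52)) - 10*(-707) = (-82950 - 104) + 7070 = -83054 + 7070 = -75984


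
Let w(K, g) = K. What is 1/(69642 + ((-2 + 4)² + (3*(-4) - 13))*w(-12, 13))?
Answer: 1/69894 ≈ 1.4307e-5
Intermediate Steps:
1/(69642 + ((-2 + 4)² + (3*(-4) - 13))*w(-12, 13)) = 1/(69642 + ((-2 + 4)² + (3*(-4) - 13))*(-12)) = 1/(69642 + (2² + (-12 - 13))*(-12)) = 1/(69642 + (4 - 25)*(-12)) = 1/(69642 - 21*(-12)) = 1/(69642 + 252) = 1/69894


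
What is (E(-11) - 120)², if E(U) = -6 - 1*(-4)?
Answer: 14884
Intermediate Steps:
E(U) = -2 (E(U) = -6 + 4 = -2)
(E(-11) - 120)² = (-2 - 120)² = (-122)² = 14884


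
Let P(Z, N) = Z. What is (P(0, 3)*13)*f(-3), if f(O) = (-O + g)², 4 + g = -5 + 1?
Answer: 0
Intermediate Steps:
g = -8 (g = -4 + (-5 + 1) = -4 - 4 = -8)
f(O) = (-8 - O)² (f(O) = (-O - 8)² = (-8 - O)²)
(P(0, 3)*13)*f(-3) = (0*13)*(8 - 3)² = 0*5² = 0*25 = 0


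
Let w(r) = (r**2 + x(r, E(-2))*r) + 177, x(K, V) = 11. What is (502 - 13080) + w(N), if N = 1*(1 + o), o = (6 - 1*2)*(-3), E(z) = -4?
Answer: -12401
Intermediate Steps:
o = -12 (o = (6 - 2)*(-3) = 4*(-3) = -12)
N = -11 (N = 1*(1 - 12) = 1*(-11) = -11)
w(r) = 177 + r**2 + 11*r (w(r) = (r**2 + 11*r) + 177 = 177 + r**2 + 11*r)
(502 - 13080) + w(N) = (502 - 13080) + (177 + (-11)**2 + 11*(-11)) = -12578 + (177 + 121 - 121) = -12578 + 177 = -12401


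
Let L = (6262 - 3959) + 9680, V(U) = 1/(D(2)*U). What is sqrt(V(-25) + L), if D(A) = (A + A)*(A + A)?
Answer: sqrt(4793199)/20 ≈ 109.47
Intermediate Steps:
D(A) = 4*A**2 (D(A) = (2*A)*(2*A) = 4*A**2)
V(U) = 1/(16*U) (V(U) = 1/((4*2**2)*U) = 1/((4*4)*U) = 1/(16*U))
L = 11983 (L = 2303 + 9680 = 11983)
sqrt(V(-25) + L) = sqrt((1/16)/(-25) + 11983) = sqrt((1/16)*(-1/25) + 11983) = sqrt(-1/400 + 11983) = sqrt(4793199/400) = sqrt(4793199)/20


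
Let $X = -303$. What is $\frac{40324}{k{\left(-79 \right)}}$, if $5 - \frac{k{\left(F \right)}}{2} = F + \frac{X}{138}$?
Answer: $\frac{927452}{3965} \approx 233.91$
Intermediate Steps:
$k{\left(F \right)} = \frac{331}{23} - 2 F$ ($k{\left(F \right)} = 10 - 2 \left(F - \frac{303}{138}\right) = 10 - 2 \left(F - \frac{101}{46}\right) = 10 - 2 \left(- \frac{101}{46} + F\right) = 10 - \left(- \frac{101}{23} + 2 F\right) = \frac{331}{23} - 2 F$)
$\frac{40324}{k{\left(-79 \right)}} = \frac{40324}{\frac{331}{23} - -158} = \frac{40324}{\frac{331}{23} + 158} = \frac{40324}{\frac{3965}{23}} = 40324 \cdot \frac{23}{3965} = \frac{927452}{3965}$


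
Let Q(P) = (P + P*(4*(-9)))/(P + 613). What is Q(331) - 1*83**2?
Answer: -6514801/944 ≈ -6901.3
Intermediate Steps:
Q(P) = -35*P/(613 + P) (Q(P) = (P + P*(-36))/(613 + P) = (P - 36*P)/(613 + P) = (-35*P)/(613 + P) = -35*P/(613 + P))
Q(331) - 1*83**2 = -35*331/(613 + 331) - 1*83**2 = -35*331/944 - 1*6889 = -35*331*1/944 - 6889 = -11585/944 - 6889 = -6514801/944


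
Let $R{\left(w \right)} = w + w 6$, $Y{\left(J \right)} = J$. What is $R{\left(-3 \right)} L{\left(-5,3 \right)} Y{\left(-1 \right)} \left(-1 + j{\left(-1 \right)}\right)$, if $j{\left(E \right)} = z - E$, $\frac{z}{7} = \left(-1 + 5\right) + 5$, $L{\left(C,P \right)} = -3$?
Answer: $-3969$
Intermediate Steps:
$z = 63$ ($z = 7 \left(\left(-1 + 5\right) + 5\right) = 7 \left(4 + 5\right) = 7 \cdot 9 = 63$)
$R{\left(w \right)} = 7 w$ ($R{\left(w \right)} = w + 6 w = 7 w$)
$j{\left(E \right)} = 63 - E$
$R{\left(-3 \right)} L{\left(-5,3 \right)} Y{\left(-1 \right)} \left(-1 + j{\left(-1 \right)}\right) = 7 \left(-3\right) \left(-3\right) \left(- (-1 + \left(63 - -1\right))\right) = \left(-21\right) \left(-3\right) \left(- (-1 + \left(63 + 1\right))\right) = 63 \left(- (-1 + 64)\right) = 63 \left(\left(-1\right) 63\right) = 63 \left(-63\right) = -3969$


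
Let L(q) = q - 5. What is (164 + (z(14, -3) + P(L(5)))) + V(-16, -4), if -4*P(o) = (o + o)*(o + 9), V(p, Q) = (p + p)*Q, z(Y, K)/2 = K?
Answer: 286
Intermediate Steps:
z(Y, K) = 2*K
V(p, Q) = 2*Q*p (V(p, Q) = (2*p)*Q = 2*Q*p)
L(q) = -5 + q
P(o) = -o*(9 + o)/2 (P(o) = -(o + o)*(o + 9)/4 = -2*o*(9 + o)/4 = -o*(9 + o)/2)
(164 + (z(14, -3) + P(L(5)))) + V(-16, -4) = (164 + (2*(-3) - (-5 + 5)*(9 + (-5 + 5))/2)) + 2*(-4)*(-16) = (164 + (-6 - ½*0*(9 + 0))) + 128 = (164 + (-6 - ½*0*9)) + 128 = (164 + (-6 + 0)) + 128 = (164 - 6) + 128 = 158 + 128 = 286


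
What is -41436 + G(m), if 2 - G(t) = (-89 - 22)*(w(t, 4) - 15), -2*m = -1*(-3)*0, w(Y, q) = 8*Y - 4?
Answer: -43543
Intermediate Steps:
w(Y, q) = -4 + 8*Y
m = 0 (m = -(-1*(-3))*0/2 = -3*0/2 = -½*0 = 0)
G(t) = -2107 + 888*t (G(t) = 2 - (-89 - 22)*((-4 + 8*t) - 15) = 2 - (-111)*(-19 + 8*t) = 2 - (2109 - 888*t) = 2 + (-2109 + 888*t) = -2107 + 888*t)
-41436 + G(m) = -41436 + (-2107 + 888*0) = -41436 + (-2107 + 0) = -41436 - 2107 = -43543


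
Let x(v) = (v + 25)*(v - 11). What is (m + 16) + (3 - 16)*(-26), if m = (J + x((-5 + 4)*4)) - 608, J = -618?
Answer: -1187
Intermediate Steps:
x(v) = (-11 + v)*(25 + v) (x(v) = (25 + v)*(-11 + v) = (-11 + v)*(25 + v))
m = -1541 (m = (-618 + (-275 + ((-5 + 4)*4)² + 14*((-5 + 4)*4))) - 608 = (-618 + (-275 + (-1*4)² + 14*(-1*4))) - 608 = (-618 + (-275 + (-4)² + 14*(-4))) - 608 = (-618 + (-275 + 16 - 56)) - 608 = (-618 - 315) - 608 = -933 - 608 = -1541)
(m + 16) + (3 - 16)*(-26) = (-1541 + 16) + (3 - 16)*(-26) = -1525 - 13*(-26) = -1525 + 338 = -1187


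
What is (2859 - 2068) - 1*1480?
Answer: -689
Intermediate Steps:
(2859 - 2068) - 1*1480 = 791 - 1480 = -689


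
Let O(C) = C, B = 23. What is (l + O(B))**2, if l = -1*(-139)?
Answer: 26244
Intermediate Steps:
l = 139
(l + O(B))**2 = (139 + 23)**2 = 162**2 = 26244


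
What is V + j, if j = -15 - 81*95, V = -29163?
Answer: -36873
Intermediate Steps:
j = -7710 (j = -15 - 7695 = -7710)
V + j = -29163 - 7710 = -36873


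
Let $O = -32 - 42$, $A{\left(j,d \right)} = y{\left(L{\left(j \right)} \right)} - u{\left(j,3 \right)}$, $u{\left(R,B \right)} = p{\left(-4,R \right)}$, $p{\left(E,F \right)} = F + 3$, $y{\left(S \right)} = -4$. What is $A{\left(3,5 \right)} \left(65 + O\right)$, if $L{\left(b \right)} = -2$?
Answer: $90$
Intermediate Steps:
$p{\left(E,F \right)} = 3 + F$
$u{\left(R,B \right)} = 3 + R$
$A{\left(j,d \right)} = -7 - j$ ($A{\left(j,d \right)} = -4 - \left(3 + j\right) = -7 - j$)
$O = -74$
$A{\left(3,5 \right)} \left(65 + O\right) = \left(-7 - 3\right) \left(65 - 74\right) = \left(-7 - 3\right) \left(-9\right) = \left(-10\right) \left(-9\right) = 90$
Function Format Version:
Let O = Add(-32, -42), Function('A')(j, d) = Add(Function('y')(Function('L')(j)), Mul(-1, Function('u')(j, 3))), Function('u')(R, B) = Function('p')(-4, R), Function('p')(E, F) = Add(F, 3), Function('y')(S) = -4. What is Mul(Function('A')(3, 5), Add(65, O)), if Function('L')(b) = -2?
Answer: 90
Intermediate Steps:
Function('p')(E, F) = Add(3, F)
Function('u')(R, B) = Add(3, R)
Function('A')(j, d) = Add(-7, Mul(-1, j)) (Function('A')(j, d) = Add(-4, Mul(-1, Add(3, j))) = Add(-4, Add(-3, Mul(-1, j))) = Add(-7, Mul(-1, j)))
O = -74
Mul(Function('A')(3, 5), Add(65, O)) = Mul(Add(-7, Mul(-1, 3)), Add(65, -74)) = Mul(Add(-7, -3), -9) = Mul(-10, -9) = 90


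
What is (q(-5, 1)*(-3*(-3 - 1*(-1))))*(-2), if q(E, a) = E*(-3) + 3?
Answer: -216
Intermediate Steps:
q(E, a) = 3 - 3*E (q(E, a) = -3*E + 3 = 3 - 3*E)
(q(-5, 1)*(-3*(-3 - 1*(-1))))*(-2) = ((3 - 3*(-5))*(-3*(-3 - 1*(-1))))*(-2) = ((3 + 15)*(-3*(-3 + 1)))*(-2) = (18*(-3*(-2)))*(-2) = (18*6)*(-2) = 108*(-2) = -216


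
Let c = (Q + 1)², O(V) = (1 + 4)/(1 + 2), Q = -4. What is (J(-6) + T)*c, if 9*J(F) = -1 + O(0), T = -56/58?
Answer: -698/87 ≈ -8.0230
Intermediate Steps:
T = -28/29 (T = -56*1/58 = -28/29 ≈ -0.96552)
O(V) = 5/3
c = 9 (c = (-4 + 1)² = (-3)² = 9)
J(F) = 2/27 (J(F) = (-1 + 5/3)/9 = (⅑)*(⅔) = 2/27)
(J(-6) + T)*c = (2/27 - 28/29)*9 = -698/783*9 = -698/87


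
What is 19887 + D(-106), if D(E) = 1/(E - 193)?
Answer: 5946212/299 ≈ 19887.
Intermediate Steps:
D(E) = 1/(-193 + E)
19887 + D(-106) = 19887 + 1/(-193 - 106) = 19887 + 1/(-299) = 19887 - 1/299 = 5946212/299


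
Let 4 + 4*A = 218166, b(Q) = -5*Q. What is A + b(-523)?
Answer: 114311/2 ≈ 57156.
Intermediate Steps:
A = 109081/2 (A = -1 + (¼)*218166 = -1 + 109083/2 = 109081/2 ≈ 54541.)
A + b(-523) = 109081/2 - 5*(-523) = 109081/2 + 2615 = 114311/2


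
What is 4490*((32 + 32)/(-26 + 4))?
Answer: -143680/11 ≈ -13062.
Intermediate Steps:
4490*((32 + 32)/(-26 + 4)) = 4490*(64/(-22)) = 4490*(64*(-1/22)) = 4490*(-32/11) = -143680/11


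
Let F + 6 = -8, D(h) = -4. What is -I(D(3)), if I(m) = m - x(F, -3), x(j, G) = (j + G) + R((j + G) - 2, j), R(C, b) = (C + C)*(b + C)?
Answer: 1241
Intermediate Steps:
F = -14 (F = -6 - 8 = -14)
R(C, b) = 2*C*(C + b) (R(C, b) = (2*C)*(C + b) = 2*C*(C + b))
x(j, G) = G + j + 2*(-2 + G + j)*(-2 + G + 2*j) (x(j, G) = (j + G) + 2*((j + G) - 2)*(((j + G) - 2) + j) = (G + j) + 2*((G + j) - 2)*(((G + j) - 2) + j) = (G + j) + 2*(-2 + G + j)*((-2 + G + j) + j) = (G + j) + 2*(-2 + G + j)*(-2 + G + 2*j) = G + j + 2*(-2 + G + j)*(-2 + G + 2*j))
I(m) = -1237 + m (I(m) = m - (-3 - 14 + 2*(-2 - 3 - 14)*(-2 - 3 + 2*(-14))) = m - (-3 - 14 + 2*(-19)*(-2 - 3 - 28)) = m - (-3 - 14 + 2*(-19)*(-33)) = m - (-3 - 14 + 1254) = m - 1*1237 = m - 1237 = -1237 + m)
-I(D(3)) = -(-1237 - 4) = -1*(-1241) = 1241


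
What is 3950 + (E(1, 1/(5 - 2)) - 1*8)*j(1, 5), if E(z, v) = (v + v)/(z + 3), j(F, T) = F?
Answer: 23653/6 ≈ 3942.2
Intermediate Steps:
E(z, v) = 2*v/(3 + z) (E(z, v) = (2*v)/(3 + z) = 2*v/(3 + z))
3950 + (E(1, 1/(5 - 2)) - 1*8)*j(1, 5) = 3950 + (2/((5 - 2)*(3 + 1)) - 1*8)*1 = 3950 + (2/(3*4) - 8)*1 = 3950 + (2*(⅓)*(¼) - 8)*1 = 3950 + (⅙ - 8)*1 = 3950 - 47/6*1 = 3950 - 47/6 = 23653/6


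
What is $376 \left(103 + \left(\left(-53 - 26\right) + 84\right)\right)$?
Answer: $40608$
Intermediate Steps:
$376 \left(103 + \left(\left(-53 - 26\right) + 84\right)\right) = 376 \left(103 + \left(-79 + 84\right)\right) = 376 \left(103 + 5\right) = 376 \cdot 108 = 40608$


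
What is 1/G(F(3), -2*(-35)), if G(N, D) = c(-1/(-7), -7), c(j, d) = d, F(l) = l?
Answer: -⅐ ≈ -0.14286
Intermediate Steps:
G(N, D) = -7
1/G(F(3), -2*(-35)) = 1/(-7) = -⅐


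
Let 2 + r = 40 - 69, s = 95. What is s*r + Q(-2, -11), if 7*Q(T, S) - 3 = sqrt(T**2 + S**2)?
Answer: -20612/7 + 5*sqrt(5)/7 ≈ -2943.0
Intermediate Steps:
Q(T, S) = 3/7 + sqrt(S**2 + T**2)/7 (Q(T, S) = 3/7 + sqrt(T**2 + S**2)/7 = 3/7 + sqrt(S**2 + T**2)/7)
r = -31 (r = -2 + (40 - 69) = -2 - 29 = -31)
s*r + Q(-2, -11) = 95*(-31) + (3/7 + sqrt((-11)**2 + (-2)**2)/7) = -2945 + (3/7 + sqrt(121 + 4)/7) = -2945 + (3/7 + sqrt(125)/7) = -2945 + (3/7 + (5*sqrt(5))/7) = -2945 + (3/7 + 5*sqrt(5)/7) = -20612/7 + 5*sqrt(5)/7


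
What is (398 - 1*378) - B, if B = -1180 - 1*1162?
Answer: 2362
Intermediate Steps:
B = -2342 (B = -1180 - 1162 = -2342)
(398 - 1*378) - B = (398 - 1*378) - 1*(-2342) = (398 - 378) + 2342 = 20 + 2342 = 2362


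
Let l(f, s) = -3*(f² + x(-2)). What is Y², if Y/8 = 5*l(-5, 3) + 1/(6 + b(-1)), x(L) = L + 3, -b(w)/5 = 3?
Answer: 788935744/81 ≈ 9.7400e+6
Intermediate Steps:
b(w) = -15 (b(w) = -5*3 = -15)
x(L) = 3 + L
l(f, s) = -3 - 3*f² (l(f, s) = -3*(f² + (3 - 2)) = -3*(f² + 1) = -3*(1 + f²) = -3 - 3*f²)
Y = -28088/9 (Y = 8*(5*(-3 - 3*(-5)²) + 1/(6 - 15)) = 8*(5*(-3 - 3*25) + 1/(-9)) = 8*(5*(-3 - 75) - ⅑) = 8*(5*(-78) - ⅑) = 8*(-390 - ⅑) = 8*(-3511/9) = -28088/9 ≈ -3120.9)
Y² = (-28088/9)² = 788935744/81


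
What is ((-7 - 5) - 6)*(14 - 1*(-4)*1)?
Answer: -324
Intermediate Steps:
((-7 - 5) - 6)*(14 - 1*(-4)*1) = (-12 - 6)*(14 + 4*1) = -18*(14 + 4) = -18*18 = -324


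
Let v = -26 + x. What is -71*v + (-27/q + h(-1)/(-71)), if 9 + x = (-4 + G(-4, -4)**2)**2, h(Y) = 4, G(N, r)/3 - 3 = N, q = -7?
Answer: 354759/497 ≈ 713.80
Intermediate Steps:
G(N, r) = 9 + 3*N
x = 16 (x = -9 + (-4 + (9 + 3*(-4))**2)**2 = -9 + (-4 + (9 - 12)**2)**2 = -9 + (-4 + (-3)**2)**2 = -9 + (-4 + 9)**2 = -9 + 5**2 = -9 + 25 = 16)
v = -10 (v = -26 + 16 = -10)
-71*v + (-27/q + h(-1)/(-71)) = -71*(-10) + (-27/(-7) + 4/(-71)) = 710 + (-27*(-1/7) + 4*(-1/71)) = 710 + (27/7 - 4/71) = 710 + 1889/497 = 354759/497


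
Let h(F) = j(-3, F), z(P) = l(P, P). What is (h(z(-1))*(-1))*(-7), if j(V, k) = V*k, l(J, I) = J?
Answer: 21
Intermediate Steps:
z(P) = P
h(F) = -3*F
(h(z(-1))*(-1))*(-7) = (-3*(-1)*(-1))*(-7) = (3*(-1))*(-7) = -3*(-7) = 21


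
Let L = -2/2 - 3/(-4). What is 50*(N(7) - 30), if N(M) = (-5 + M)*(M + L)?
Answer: -825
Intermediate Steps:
L = -¼ (L = -2*½ - 3*(-¼) = -1 + ¾ = -¼ ≈ -0.25000)
N(M) = (-5 + M)*(-¼ + M) (N(M) = (-5 + M)*(M - ¼) = (-5 + M)*(-¼ + M))
50*(N(7) - 30) = 50*((5/4 + 7² - 21/4*7) - 30) = 50*((5/4 + 49 - 147/4) - 30) = 50*(27/2 - 30) = 50*(-33/2) = -825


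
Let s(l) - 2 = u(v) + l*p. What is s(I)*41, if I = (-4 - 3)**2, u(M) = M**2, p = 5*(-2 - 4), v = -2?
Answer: -60024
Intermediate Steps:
p = -30 (p = 5*(-6) = -30)
I = 49 (I = (-7)**2 = 49)
s(l) = 6 - 30*l (s(l) = 2 + ((-2)**2 + l*(-30)) = 2 + (4 - 30*l) = 6 - 30*l)
s(I)*41 = (6 - 30*49)*41 = (6 - 1470)*41 = -1464*41 = -60024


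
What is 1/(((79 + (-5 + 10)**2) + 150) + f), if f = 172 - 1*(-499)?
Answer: 1/925 ≈ 0.0010811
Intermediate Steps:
f = 671 (f = 172 + 499 = 671)
1/(((79 + (-5 + 10)**2) + 150) + f) = 1/(((79 + (-5 + 10)**2) + 150) + 671) = 1/(((79 + 5**2) + 150) + 671) = 1/(((79 + 25) + 150) + 671) = 1/((104 + 150) + 671) = 1/(254 + 671) = 1/925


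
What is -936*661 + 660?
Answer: -618036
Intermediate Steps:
-936*661 + 660 = -618696 + 660 = -618036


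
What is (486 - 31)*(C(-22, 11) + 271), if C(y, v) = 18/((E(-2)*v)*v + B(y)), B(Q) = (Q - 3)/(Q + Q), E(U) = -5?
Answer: 72865247/591 ≈ 1.2329e+5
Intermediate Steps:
B(Q) = (-3 + Q)/(2*Q) (B(Q) = (-3 + Q)/((2*Q)) = (-3 + Q)*(1/(2*Q)) = (-3 + Q)/(2*Q))
C(y, v) = 18/(-5*v² + (-3 + y)/(2*y)) (C(y, v) = 18/((-5*v)*v + (-3 + y)/(2*y)) = 18/(-5*v² + (-3 + y)/(2*y)))
(486 - 31)*(C(-22, 11) + 271) = (486 - 31)*(36*(-22)/(-3 - 22 - 10*(-22)*11²) + 271) = 455*(36*(-22)/(-3 - 22 - 10*(-22)*121) + 271) = 455*(36*(-22)/(-3 - 22 + 26620) + 271) = 455*(36*(-22)/26595 + 271) = 455*(36*(-22)*(1/26595) + 271) = 455*(-88/2955 + 271) = 455*(800717/2955) = 72865247/591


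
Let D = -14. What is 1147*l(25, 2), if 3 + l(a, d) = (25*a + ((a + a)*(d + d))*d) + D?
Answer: 1156176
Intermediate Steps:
l(a, d) = -17 + 25*a + 4*a*d² (l(a, d) = -3 + ((25*a + ((a + a)*(d + d))*d) - 14) = -3 + ((25*a + ((2*a)*(2*d))*d) - 14) = -3 + ((25*a + (4*a*d)*d) - 14) = -3 + ((25*a + 4*a*d²) - 14) = -3 + (-14 + 25*a + 4*a*d²) = -17 + 25*a + 4*a*d²)
1147*l(25, 2) = 1147*(-17 + 25*25 + 4*25*2²) = 1147*(-17 + 625 + 4*25*4) = 1147*(-17 + 625 + 400) = 1147*1008 = 1156176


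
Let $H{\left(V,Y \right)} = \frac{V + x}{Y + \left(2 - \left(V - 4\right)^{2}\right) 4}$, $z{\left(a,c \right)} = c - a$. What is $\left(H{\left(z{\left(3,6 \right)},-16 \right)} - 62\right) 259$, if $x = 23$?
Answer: $- \frac{99715}{6} \approx -16619.0$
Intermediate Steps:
$H{\left(V,Y \right)} = \frac{23 + V}{8 + Y - 4 \left(-4 + V\right)^{2}}$ ($H{\left(V,Y \right)} = \frac{V + 23}{Y + \left(2 - \left(V - 4\right)^{2}\right) 4} = \frac{23 + V}{Y + \left(2 - \left(-4 + V\right)^{2}\right) 4} = \frac{23 + V}{Y - \left(-8 + 4 \left(-4 + V\right)^{2}\right)} = \frac{23 + V}{8 + Y - 4 \left(-4 + V\right)^{2}}$)
$\left(H{\left(z{\left(3,6 \right)},-16 \right)} - 62\right) 259 = \left(\frac{23 + \left(6 - 3\right)}{8 - 16 - 4 \left(-4 + \left(6 - 3\right)\right)^{2}} - 62\right) 259 = \left(\frac{23 + 3}{8 - 16 - 4 \left(-4 + 3\right)^{2}} - 62\right) 259 = \left(\frac{1}{8 - 16 - 4 \left(-1\right)^{2}} \cdot 26 - 62\right) 259 = \left(\frac{1}{8 - 16 - 4} \cdot 26 - 62\right) 259 = \left(\frac{1}{-12} \cdot 26 - 62\right) 259 = \left(\left(- \frac{1}{12}\right) 26 - 62\right) 259 = \left(- \frac{13}{6} - 62\right) 259 = \left(- \frac{385}{6}\right) 259 = - \frac{99715}{6}$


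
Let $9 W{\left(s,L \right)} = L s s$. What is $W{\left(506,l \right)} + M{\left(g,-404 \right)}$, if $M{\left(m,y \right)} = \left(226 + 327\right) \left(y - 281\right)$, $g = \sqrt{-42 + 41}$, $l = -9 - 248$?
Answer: $- \frac{69210497}{9} \approx -7.6901 \cdot 10^{6}$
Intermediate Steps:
$l = -257$ ($l = -9 - 248 = -257$)
$W{\left(s,L \right)} = \frac{L s^{2}}{9}$ ($W{\left(s,L \right)} = \frac{L s s}{9} = \frac{L s^{2}}{9}$)
$g = i$ ($g = \sqrt{-1} = i \approx 1.0 i$)
$M{\left(m,y \right)} = -155393 + 553 y$ ($M{\left(m,y \right)} = 553 \left(-281 + y\right) = -155393 + 553 y$)
$W{\left(506,l \right)} + M{\left(g,-404 \right)} = \frac{1}{9} \left(-257\right) 506^{2} + \left(-155393 + 553 \left(-404\right)\right) = \frac{1}{9} \left(-257\right) 256036 - 378805 = - \frac{65801252}{9} - 378805 = - \frac{69210497}{9}$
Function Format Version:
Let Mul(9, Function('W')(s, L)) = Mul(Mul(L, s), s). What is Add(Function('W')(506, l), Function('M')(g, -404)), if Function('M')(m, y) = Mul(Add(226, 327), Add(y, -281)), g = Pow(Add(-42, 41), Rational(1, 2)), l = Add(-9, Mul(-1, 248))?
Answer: Rational(-69210497, 9) ≈ -7.6901e+6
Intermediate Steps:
l = -257 (l = Add(-9, -248) = -257)
Function('W')(s, L) = Mul(Rational(1, 9), L, Pow(s, 2)) (Function('W')(s, L) = Mul(Rational(1, 9), Mul(Mul(L, s), s)) = Mul(Rational(1, 9), Mul(L, Pow(s, 2))) = Mul(Rational(1, 9), L, Pow(s, 2)))
g = I (g = Pow(-1, Rational(1, 2)) = I ≈ Mul(1.0000, I))
Function('M')(m, y) = Add(-155393, Mul(553, y)) (Function('M')(m, y) = Mul(553, Add(-281, y)) = Add(-155393, Mul(553, y)))
Add(Function('W')(506, l), Function('M')(g, -404)) = Add(Mul(Rational(1, 9), -257, Pow(506, 2)), Add(-155393, Mul(553, -404))) = Add(Mul(Rational(1, 9), -257, 256036), Add(-155393, -223412)) = Add(Rational(-65801252, 9), -378805) = Rational(-69210497, 9)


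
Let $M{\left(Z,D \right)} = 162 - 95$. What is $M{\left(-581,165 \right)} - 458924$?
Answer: $-458857$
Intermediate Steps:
$M{\left(Z,D \right)} = 67$ ($M{\left(Z,D \right)} = 162 - 95 = 67$)
$M{\left(-581,165 \right)} - 458924 = 67 - 458924 = -458857$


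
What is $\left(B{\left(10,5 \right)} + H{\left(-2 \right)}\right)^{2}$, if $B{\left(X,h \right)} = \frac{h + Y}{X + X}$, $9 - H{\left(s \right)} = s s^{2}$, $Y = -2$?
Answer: $\frac{117649}{400} \approx 294.12$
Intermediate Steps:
$H{\left(s \right)} = 9 - s^{3}$ ($H{\left(s \right)} = 9 - s s^{2} = 9 - s^{3}$)
$B{\left(X,h \right)} = \frac{-2 + h}{2 X}$ ($B{\left(X,h \right)} = \frac{h - 2}{X + X} = \frac{-2 + h}{2 X}$)
$\left(B{\left(10,5 \right)} + H{\left(-2 \right)}\right)^{2} = \left(\frac{-2 + 5}{2 \cdot 10} + \left(9 - \left(-2\right)^{3}\right)\right)^{2} = \left(\frac{1}{2} \cdot \frac{1}{10} \cdot 3 + \left(9 - -8\right)\right)^{2} = \left(\frac{3}{20} + \left(9 + 8\right)\right)^{2} = \left(\frac{3}{20} + 17\right)^{2} = \left(\frac{343}{20}\right)^{2} = \frac{117649}{400}$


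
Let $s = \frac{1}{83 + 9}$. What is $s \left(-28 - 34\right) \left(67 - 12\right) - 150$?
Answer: $- \frac{8605}{46} \approx -187.07$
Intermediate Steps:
$s = \frac{1}{92} \approx 0.01087$
$s \left(-28 - 34\right) \left(67 - 12\right) - 150 = \frac{\left(-28 - 34\right) \left(67 - 12\right)}{92} - 150 = \frac{\left(-62\right) 55}{92} - 150 = \frac{1}{92} \left(-3410\right) - 150 = - \frac{1705}{46} - 150 = - \frac{8605}{46}$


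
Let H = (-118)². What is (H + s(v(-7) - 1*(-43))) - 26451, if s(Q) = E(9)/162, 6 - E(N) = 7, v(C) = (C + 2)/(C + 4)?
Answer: -2029375/162 ≈ -12527.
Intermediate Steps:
v(C) = (2 + C)/(4 + C)
E(N) = -1 (E(N) = 6 - 1*7 = 6 - 7 = -1)
H = 13924
s(Q) = -1/162
(H + s(v(-7) - 1*(-43))) - 26451 = (13924 - 1/162) - 26451 = 2255687/162 - 26451 = -2029375/162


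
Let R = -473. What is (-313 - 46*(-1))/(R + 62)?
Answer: 89/137 ≈ 0.64964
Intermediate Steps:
(-313 - 46*(-1))/(R + 62) = (-313 - 46*(-1))/(-473 + 62) = (-313 + 46)/(-411) = -267*(-1/411) = 89/137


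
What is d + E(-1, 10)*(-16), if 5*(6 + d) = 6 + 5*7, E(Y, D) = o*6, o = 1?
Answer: -469/5 ≈ -93.800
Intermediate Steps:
E(Y, D) = 6 (E(Y, D) = 1*6 = 6)
d = 11/5 (d = -6 + (6 + 5*7)/5 = -6 + (6 + 35)/5 = -6 + (1/5)*41 = -6 + 41/5 = 11/5 ≈ 2.2000)
d + E(-1, 10)*(-16) = 11/5 + 6*(-16) = 11/5 - 96 = -469/5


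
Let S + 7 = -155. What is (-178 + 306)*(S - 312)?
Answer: -60672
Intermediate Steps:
S = -162 (S = -7 - 155 = -162)
(-178 + 306)*(S - 312) = (-178 + 306)*(-162 - 312) = 128*(-474) = -60672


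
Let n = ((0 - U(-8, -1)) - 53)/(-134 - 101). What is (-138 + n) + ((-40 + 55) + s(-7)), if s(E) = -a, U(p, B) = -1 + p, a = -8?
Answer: -26981/235 ≈ -114.81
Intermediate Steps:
s(E) = 8 (s(E) = -1*(-8) = 8)
n = 44/235 (n = ((0 - (-1 - 8)) - 53)/(-134 - 101) = ((0 - 1*(-9)) - 53)/(-235) = ((0 + 9) - 53)*(-1/235) = (9 - 53)*(-1/235) = -44*(-1/235) = 44/235 ≈ 0.18723)
(-138 + n) + ((-40 + 55) + s(-7)) = (-138 + 44/235) + ((-40 + 55) + 8) = -32386/235 + (15 + 8) = -32386/235 + 23 = -26981/235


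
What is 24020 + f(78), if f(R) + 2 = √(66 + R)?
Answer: 24030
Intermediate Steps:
f(R) = -2 + √(66 + R)
24020 + f(78) = 24020 + (-2 + √(66 + 78)) = 24020 + (-2 + √144) = 24020 + (-2 + 12) = 24020 + 10 = 24030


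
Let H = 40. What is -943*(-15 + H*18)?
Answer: -664815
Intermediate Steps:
-943*(-15 + H*18) = -943*(-15 + 40*18) = -943*(-15 + 720) = -943*705 = -664815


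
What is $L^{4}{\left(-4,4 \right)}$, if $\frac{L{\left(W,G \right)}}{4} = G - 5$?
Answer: $256$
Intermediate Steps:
$L{\left(W,G \right)} = -20 + 4 G$ ($L{\left(W,G \right)} = 4 \left(G - 5\right) = 4 \left(-5 + G\right) = -20 + 4 G$)
$L^{4}{\left(-4,4 \right)} = \left(-20 + 4 \cdot 4\right)^{4} = \left(-20 + 16\right)^{4} = \left(-4\right)^{4} = 256$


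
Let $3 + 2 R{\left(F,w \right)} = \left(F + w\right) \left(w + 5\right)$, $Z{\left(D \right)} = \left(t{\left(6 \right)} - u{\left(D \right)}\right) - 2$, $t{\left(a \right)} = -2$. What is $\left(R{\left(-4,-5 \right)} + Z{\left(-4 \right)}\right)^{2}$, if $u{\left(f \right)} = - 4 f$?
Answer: $\frac{1849}{4} \approx 462.25$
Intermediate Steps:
$Z{\left(D \right)} = -4 + 4 D$ ($Z{\left(D \right)} = \left(-2 - - 4 D\right) - 2 = \left(-2 + 4 D\right) - 2 = -4 + 4 D$)
$R{\left(F,w \right)} = - \frac{3}{2} + \frac{\left(5 + w\right) \left(F + w\right)}{2}$ ($R{\left(F,w \right)} = - \frac{3}{2} + \frac{\left(F + w\right) \left(w + 5\right)}{2} = - \frac{3}{2} + \frac{\left(F + w\right) \left(5 + w\right)}{2} = - \frac{3}{2} + \frac{\left(5 + w\right) \left(F + w\right)}{2}$)
$\left(R{\left(-4,-5 \right)} + Z{\left(-4 \right)}\right)^{2} = \left(\left(- \frac{3}{2} + \frac{\left(-5\right)^{2}}{2} + \frac{5}{2} \left(-4\right) + \frac{5}{2} \left(-5\right) + \frac{1}{2} \left(-4\right) \left(-5\right)\right) + \left(-4 + 4 \left(-4\right)\right)\right)^{2} = \left(\left(- \frac{3}{2} + \frac{1}{2} \cdot 25 - 10 - \frac{25}{2} + 10\right) - 20\right)^{2} = \left(\left(- \frac{3}{2} + \frac{25}{2} - 10 - \frac{25}{2} + 10\right) - 20\right)^{2} = \left(- \frac{3}{2} - 20\right)^{2} = \left(- \frac{43}{2}\right)^{2} = \frac{1849}{4}$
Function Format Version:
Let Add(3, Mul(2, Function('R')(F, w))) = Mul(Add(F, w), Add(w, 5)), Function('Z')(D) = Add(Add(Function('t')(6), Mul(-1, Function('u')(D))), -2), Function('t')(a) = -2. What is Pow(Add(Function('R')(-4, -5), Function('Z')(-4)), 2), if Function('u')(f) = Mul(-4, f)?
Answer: Rational(1849, 4) ≈ 462.25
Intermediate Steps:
Function('Z')(D) = Add(-4, Mul(4, D)) (Function('Z')(D) = Add(Add(-2, Mul(-1, Mul(-4, D))), -2) = Add(Add(-2, Mul(4, D)), -2) = Add(-4, Mul(4, D)))
Function('R')(F, w) = Add(Rational(-3, 2), Mul(Rational(1, 2), Add(5, w), Add(F, w))) (Function('R')(F, w) = Add(Rational(-3, 2), Mul(Rational(1, 2), Mul(Add(F, w), Add(w, 5)))) = Add(Rational(-3, 2), Mul(Rational(1, 2), Mul(Add(F, w), Add(5, w)))) = Add(Rational(-3, 2), Mul(Rational(1, 2), Mul(Add(5, w), Add(F, w)))) = Add(Rational(-3, 2), Mul(Rational(1, 2), Add(5, w), Add(F, w))))
Pow(Add(Function('R')(-4, -5), Function('Z')(-4)), 2) = Pow(Add(Add(Rational(-3, 2), Mul(Rational(1, 2), Pow(-5, 2)), Mul(Rational(5, 2), -4), Mul(Rational(5, 2), -5), Mul(Rational(1, 2), -4, -5)), Add(-4, Mul(4, -4))), 2) = Pow(Add(Add(Rational(-3, 2), Mul(Rational(1, 2), 25), -10, Rational(-25, 2), 10), Add(-4, -16)), 2) = Pow(Add(Add(Rational(-3, 2), Rational(25, 2), -10, Rational(-25, 2), 10), -20), 2) = Pow(Add(Rational(-3, 2), -20), 2) = Pow(Rational(-43, 2), 2) = Rational(1849, 4)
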